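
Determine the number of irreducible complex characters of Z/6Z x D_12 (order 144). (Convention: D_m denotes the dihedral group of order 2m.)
54

Explanation: The number of irreducible complex representations of a finite group equals its number of conjugacy classes. For a direct product, #classes(G x H) = #classes(G) * #classes(H). Z/6Z has 6 classes (abelian), D_12 has 9 classes, so 6 * 9 = 54, so Z/6Z x D_12 (order 144) has exactly 54 irreducible complex representations.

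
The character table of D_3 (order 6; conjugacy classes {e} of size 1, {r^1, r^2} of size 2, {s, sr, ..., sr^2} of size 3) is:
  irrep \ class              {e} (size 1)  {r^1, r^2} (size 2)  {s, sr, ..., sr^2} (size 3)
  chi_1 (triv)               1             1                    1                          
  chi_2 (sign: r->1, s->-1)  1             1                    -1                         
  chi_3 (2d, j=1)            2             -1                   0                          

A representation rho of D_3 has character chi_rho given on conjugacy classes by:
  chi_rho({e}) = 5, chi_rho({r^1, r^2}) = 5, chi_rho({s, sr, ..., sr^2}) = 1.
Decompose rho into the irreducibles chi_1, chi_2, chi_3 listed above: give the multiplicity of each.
Multiplicities: chi_1: 3, chi_2: 2, chi_3: 0.

Why: Use <chi_rho, chi> = (1/|G|) sum_C |C| * chi_rho(C) * conj(chi(C)) with |G| = 6 for each irreducible chi in the table:
  <chi_rho, chi_1> = (1/6)[1*(5)*conj(1) + 2*(5)*conj(1) + 3*(1)*conj(1)]
      = (1/6)[(5) + (10) + (3)] = 18/6 = 3
  <chi_rho, chi_2> = (1/6)[1*(5)*conj(1) + 2*(5)*conj(1) + 3*(1)*conj(-1)]
      = (1/6)[(5) + (10) + (-3)] = 12/6 = 2
  <chi_rho, chi_3> = (1/6)[1*(5)*conj(2) + 2*(5)*conj(-1) + 3*(1)*conj(0)]
      = (1/6)[(10) + (-10) + (0)] = 0/6 = 0
Dimension check: dim(rho) = sum (mult * dim) = 3*1 + 2*1 + 0*2 = 5 = chi_rho(e) = 5.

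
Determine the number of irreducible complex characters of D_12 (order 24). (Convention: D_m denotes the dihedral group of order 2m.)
9

Explanation: The number of irreducible complex representations of a finite group equals its number of conjugacy classes. D_12 has 9 conjugacy classes (n/2 + 3 for n even), so D_12 (order 24) has exactly 9 irreducible complex representations.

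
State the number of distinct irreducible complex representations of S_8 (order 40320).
22

Solution. The number of irreducible complex representations of a finite group equals its number of conjugacy classes. Conjugacy classes in S_8 correspond to cycle types, i.e. partitions of 8; there are p(8) = 22 of them, so S_8 (order 40320) has exactly 22 irreducible complex representations.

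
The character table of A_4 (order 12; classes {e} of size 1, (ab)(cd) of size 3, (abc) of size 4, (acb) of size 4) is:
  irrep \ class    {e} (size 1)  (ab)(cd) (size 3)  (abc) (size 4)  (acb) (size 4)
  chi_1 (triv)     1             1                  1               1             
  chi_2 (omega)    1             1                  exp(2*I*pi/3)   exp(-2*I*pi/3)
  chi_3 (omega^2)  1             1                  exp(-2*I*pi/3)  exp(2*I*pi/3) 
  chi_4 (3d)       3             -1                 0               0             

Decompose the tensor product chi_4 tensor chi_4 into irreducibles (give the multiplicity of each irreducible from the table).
chi_4 tensor chi_4 = chi_1 + chi_2 + chi_3 + 2*chi_4 (all other irreducibles have multiplicity 0).

Justification: The character of a tensor product is the pointwise product (chi_4 * chi_4)(C) = chi_4(C) * chi_4(C):
  {e}: (3)*(3), (ab)(cd): (-1)*(-1), (abc): (0)*(0), (acb): (0)*(0)
so (chi_4 * chi_4) takes values
  {e} -> 9, (ab)(cd) -> 1, (abc) -> 0, (acb) -> 0.
Now take the inner product of this character with each irreducible chi from the table, <chi_4*chi_4, chi> = (1/12) sum_C |C| (chi_4*chi_4)(C) conj(chi(C)):
  <chi_4*chi_4, chi_1> = (1/12)[1*(9)*conj(1) + 3*(1)*conj(1) + 4*(0)*conj(1) + 4*(0)*conj(1)]
      = (1/12)[(9) + (3) + (0) + (0)] = 12/12 = 1
  <chi_4*chi_4, chi_2> = (1/12)[1*(9)*conj(1) + 3*(1)*conj(1) + 4*(0)*conj(exp(2*I*pi/3)) + 4*(0)*conj(exp(-2*I*pi/3))]
      = (1/12)[(9) + (3) + (0) + (0)] = 12/12 = 1
  <chi_4*chi_4, chi_3> = (1/12)[1*(9)*conj(1) + 3*(1)*conj(1) + 4*(0)*conj(exp(-2*I*pi/3)) + 4*(0)*conj(exp(2*I*pi/3))]
      = (1/12)[(9) + (3) + (0) + (0)] = 12/12 = 1
  <chi_4*chi_4, chi_4> = (1/12)[1*(9)*conj(3) + 3*(1)*conj(-1) + 4*(0)*conj(0) + 4*(0)*conj(0)]
      = (1/12)[(27) + (-3) + (0) + (0)] = 24/12 = 2
(Exp terms are combined using exp(i*s)*conj(exp(i*t)) = exp(i*(s-t)), and sums of them are collapsed using the identity that for every m > 1 the m distinct m-th roots of unity sum to 0, e.g. 1 + exp(2*I*pi/3) + exp(-2*I*pi/3) = 0.)
Hence the multiplicities are chi_1: 1, chi_2: 1, chi_3: 1, chi_4: 2. Dimension check: dim(chi_4)*dim(chi_4) = 3*3 = 9 and sum (mult * dim) = 1*1 + 1*1 + 1*1 + 2*3 = 9.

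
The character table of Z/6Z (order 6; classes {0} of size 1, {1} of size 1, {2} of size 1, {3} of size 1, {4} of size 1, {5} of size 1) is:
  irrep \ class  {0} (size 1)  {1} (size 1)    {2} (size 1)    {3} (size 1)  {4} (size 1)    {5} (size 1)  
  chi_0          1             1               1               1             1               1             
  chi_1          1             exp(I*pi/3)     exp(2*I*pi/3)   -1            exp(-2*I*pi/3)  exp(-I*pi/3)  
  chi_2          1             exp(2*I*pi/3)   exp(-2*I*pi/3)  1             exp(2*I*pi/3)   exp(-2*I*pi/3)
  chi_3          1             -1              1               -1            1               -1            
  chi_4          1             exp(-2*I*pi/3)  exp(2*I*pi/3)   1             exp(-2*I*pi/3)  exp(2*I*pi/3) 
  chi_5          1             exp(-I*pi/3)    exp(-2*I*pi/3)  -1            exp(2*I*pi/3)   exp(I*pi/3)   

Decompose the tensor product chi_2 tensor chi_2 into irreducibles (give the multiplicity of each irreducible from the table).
chi_2 tensor chi_2 = chi_4 (all other irreducibles have multiplicity 0).

Justification: The character of a tensor product is the pointwise product (chi_2 * chi_2)(C) = chi_2(C) * chi_2(C):
  {0}: (1)*(1), {1}: (exp(2*I*pi/3))*(exp(2*I*pi/3)), {2}: (exp(-2*I*pi/3))*(exp(-2*I*pi/3)), {3}: (1)*(1), {4}: (exp(2*I*pi/3))*(exp(2*I*pi/3)), {5}: (exp(-2*I*pi/3))*(exp(-2*I*pi/3))
so (chi_2 * chi_2) takes values
  {0} -> 1, {1} -> exp(-2*I*pi/3), {2} -> exp(2*I*pi/3), {3} -> 1, {4} -> exp(-2*I*pi/3), {5} -> exp(2*I*pi/3).
Now take the inner product of this character with each irreducible chi from the table, <chi_2*chi_2, chi> = (1/6) sum_C |C| (chi_2*chi_2)(C) conj(chi(C)):
  <chi_2*chi_2, chi_0> = (1/6)[1*(1)*conj(1) + 1*(exp(-2*I*pi/3))*conj(1) + 1*(exp(2*I*pi/3))*conj(1) + 1*(1)*conj(1) + 1*(exp(-2*I*pi/3))*conj(1) + 1*(exp(2*I*pi/3))*conj(1)]
      = (1/6)[(1) + (exp(-2*I*pi/3)) + (exp(2*I*pi/3)) + (1) + (exp(-2*I*pi/3)) + (exp(2*I*pi/3))] = 0/6 = 0
  <chi_2*chi_2, chi_1> = (1/6)[1*(1)*conj(1) + 1*(exp(-2*I*pi/3))*conj(exp(I*pi/3)) + 1*(exp(2*I*pi/3))*conj(exp(2*I*pi/3)) + 1*(1)*conj(-1) + 1*(exp(-2*I*pi/3))*conj(exp(-2*I*pi/3)) + 1*(exp(2*I*pi/3))*conj(exp(-I*pi/3))]
      = (1/6)[(1) + (-1) + (1) + (-1) + (1) + (-1)] = 0/6 = 0
  <chi_2*chi_2, chi_2> = (1/6)[1*(1)*conj(1) + 1*(exp(-2*I*pi/3))*conj(exp(2*I*pi/3)) + 1*(exp(2*I*pi/3))*conj(exp(-2*I*pi/3)) + 1*(1)*conj(1) + 1*(exp(-2*I*pi/3))*conj(exp(2*I*pi/3)) + 1*(exp(2*I*pi/3))*conj(exp(-2*I*pi/3))]
      = (1/6)[(1) + (exp(2*I*pi/3)) + (exp(-2*I*pi/3)) + (1) + (exp(2*I*pi/3)) + (exp(-2*I*pi/3))] = 0/6 = 0
  <chi_2*chi_2, chi_3> = (1/6)[1*(1)*conj(1) + 1*(exp(-2*I*pi/3))*conj(-1) + 1*(exp(2*I*pi/3))*conj(1) + 1*(1)*conj(-1) + 1*(exp(-2*I*pi/3))*conj(1) + 1*(exp(2*I*pi/3))*conj(-1)]
      = (1/6)[(1) + (-exp(-2*I*pi/3)) + (exp(2*I*pi/3)) + (-1) + (exp(-2*I*pi/3)) + (-exp(2*I*pi/3))] = 0/6 = 0
  <chi_2*chi_2, chi_4> = (1/6)[1*(1)*conj(1) + 1*(exp(-2*I*pi/3))*conj(exp(-2*I*pi/3)) + 1*(exp(2*I*pi/3))*conj(exp(2*I*pi/3)) + 1*(1)*conj(1) + 1*(exp(-2*I*pi/3))*conj(exp(-2*I*pi/3)) + 1*(exp(2*I*pi/3))*conj(exp(2*I*pi/3))]
      = (1/6)[(1) + (1) + (1) + (1) + (1) + (1)] = 6/6 = 1
  <chi_2*chi_2, chi_5> = (1/6)[1*(1)*conj(1) + 1*(exp(-2*I*pi/3))*conj(exp(-I*pi/3)) + 1*(exp(2*I*pi/3))*conj(exp(-2*I*pi/3)) + 1*(1)*conj(-1) + 1*(exp(-2*I*pi/3))*conj(exp(2*I*pi/3)) + 1*(exp(2*I*pi/3))*conj(exp(I*pi/3))]
      = (1/6)[(1) + (exp(-I*pi/3)) + (exp(-2*I*pi/3)) + (-1) + (exp(2*I*pi/3)) + (exp(I*pi/3))] = 0/6 = 0
(Exp terms are combined using exp(i*s)*conj(exp(i*t)) = exp(i*(s-t)), and sums of them are collapsed using the identity that for every m > 1 the m distinct m-th roots of unity sum to 0, e.g. 1 + exp(2*I*pi/3) + exp(-2*I*pi/3) = 0.)
Hence the multiplicities are chi_4: 1. Dimension check: dim(chi_2)*dim(chi_2) = 1*1 = 1 and sum (mult * dim) = 1*1 = 1.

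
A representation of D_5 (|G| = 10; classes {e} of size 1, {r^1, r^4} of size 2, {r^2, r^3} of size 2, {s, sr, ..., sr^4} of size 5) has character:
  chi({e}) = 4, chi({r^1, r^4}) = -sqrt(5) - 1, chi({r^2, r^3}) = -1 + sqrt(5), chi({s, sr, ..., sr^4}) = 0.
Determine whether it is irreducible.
Not irreducible (reducible): <chi, chi> = 4 > 1.

Solution. <chi, chi> = (1/|G|) sum_C |C| * |chi(C)|^2 = (1/10)[1*|4|^2 + 2*|-sqrt(5) - 1|^2 + 2*|-1 + sqrt(5)|^2 + 5*|0|^2]
  = (1/10)[(16) + (4*sqrt(5) + 12) + (12 - 4*sqrt(5)) + (0)] = 40/10 = 4.
A character is irreducible iff <chi, chi> = 1, so this representation is reducible.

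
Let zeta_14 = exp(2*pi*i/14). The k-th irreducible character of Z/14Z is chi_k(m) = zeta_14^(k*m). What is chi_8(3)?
chi_8(3) = zeta_14^24 = exp(-4*I*pi/7)

Justification: chi_8(3) = zeta_14^(8*3) = zeta_14^24. Since zeta_14^14 = 1, this equals zeta_14^10 = exp(2*pi*i*10/14) = exp(-4*I*pi/7).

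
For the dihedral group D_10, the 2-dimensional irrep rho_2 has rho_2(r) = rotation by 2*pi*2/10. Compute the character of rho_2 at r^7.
chi_{rho_2}(r^7) = 2*cos(2*pi*2*7/10) = -sqrt(5)/2 - 1/2

Justification: rho_2(r^7) is rotation by angle 2*pi*2*7/10, whose trace is 2*cos(2*pi*2*7/10) = -sqrt(5)/2 - 1/2.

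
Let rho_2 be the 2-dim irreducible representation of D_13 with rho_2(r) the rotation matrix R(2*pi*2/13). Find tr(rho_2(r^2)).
chi_{rho_2}(r^2) = 2*cos(2*pi*2*2/13) = -2*cos(5*pi/13)

Justification: rho_2(r^2) is rotation by angle 2*pi*2*2/13, whose trace is 2*cos(2*pi*2*2/13) = -2*cos(5*pi/13).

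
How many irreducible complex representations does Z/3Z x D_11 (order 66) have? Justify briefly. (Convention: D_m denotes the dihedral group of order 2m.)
21

Working: The number of irreducible complex representations of a finite group equals its number of conjugacy classes. For a direct product, #classes(G x H) = #classes(G) * #classes(H). Z/3Z has 3 classes (abelian), D_11 has 7 classes, so 3 * 7 = 21, so Z/3Z x D_11 (order 66) has exactly 21 irreducible complex representations.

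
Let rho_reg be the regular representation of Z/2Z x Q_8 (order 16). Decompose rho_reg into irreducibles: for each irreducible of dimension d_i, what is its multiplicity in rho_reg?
Each irreducible V_i of dimension d_i appears with multiplicity d_i, i.e. rho_reg = (direct sum over all irreducibles V_i) d_i V_i. The irreducible dimensions for Z/2Z x Q_8 are 1, 1, 1, 1, 1, 1, 1, 1, 2, 2: 8 irreducibles of dimension 1, each with multiplicity 1; 2 irreducibles of dimension 2, each with multiplicity 2. Total dimension 8*1*1 + 2*2*2 = 16 = |G|.

Why: General theorem: in the regular representation of a finite group G, each irreducible appears with multiplicity equal to its dimension. Check: dim(rho_reg) = sum d_i^2 = 1 + 1 + 1 + 1 + 1 + 1 + 1 + 1 + 4 + 4 = 16 = |G|.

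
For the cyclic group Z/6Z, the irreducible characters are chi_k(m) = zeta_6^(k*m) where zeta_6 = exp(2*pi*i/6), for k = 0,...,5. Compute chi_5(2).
chi_5(2) = zeta_6^10 = exp(-2*I*pi/3)

Argument: chi_5(2) = zeta_6^(5*2) = zeta_6^10. Since zeta_6^6 = 1, this equals zeta_6^4 = exp(2*pi*i*4/6) = exp(-2*I*pi/3).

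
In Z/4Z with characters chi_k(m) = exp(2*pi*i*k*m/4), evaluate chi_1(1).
chi_1(1) = zeta_4^1 = I

Details: chi_1(1) = zeta_4^(1*1) = zeta_4^1. Since zeta_4^4 = 1, this equals zeta_4^1 = exp(2*pi*i*1/4) = I.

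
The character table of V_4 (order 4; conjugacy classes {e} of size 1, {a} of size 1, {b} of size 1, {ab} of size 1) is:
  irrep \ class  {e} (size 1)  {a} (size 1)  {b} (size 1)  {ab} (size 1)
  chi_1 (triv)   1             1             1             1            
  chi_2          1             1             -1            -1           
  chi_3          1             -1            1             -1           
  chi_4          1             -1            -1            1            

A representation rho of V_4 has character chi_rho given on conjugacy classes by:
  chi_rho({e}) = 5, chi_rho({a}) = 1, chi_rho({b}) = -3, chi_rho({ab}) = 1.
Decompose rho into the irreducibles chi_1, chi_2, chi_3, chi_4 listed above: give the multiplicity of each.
Multiplicities: chi_1: 1, chi_2: 2, chi_3: 0, chi_4: 2.

Why: Use <chi_rho, chi> = (1/|G|) sum_C |C| * chi_rho(C) * conj(chi(C)) with |G| = 4 for each irreducible chi in the table:
  <chi_rho, chi_1> = (1/4)[1*(5)*conj(1) + 1*(1)*conj(1) + 1*(-3)*conj(1) + 1*(1)*conj(1)]
      = (1/4)[(5) + (1) + (-3) + (1)] = 4/4 = 1
  <chi_rho, chi_2> = (1/4)[1*(5)*conj(1) + 1*(1)*conj(1) + 1*(-3)*conj(-1) + 1*(1)*conj(-1)]
      = (1/4)[(5) + (1) + (3) + (-1)] = 8/4 = 2
  <chi_rho, chi_3> = (1/4)[1*(5)*conj(1) + 1*(1)*conj(-1) + 1*(-3)*conj(1) + 1*(1)*conj(-1)]
      = (1/4)[(5) + (-1) + (-3) + (-1)] = 0/4 = 0
  <chi_rho, chi_4> = (1/4)[1*(5)*conj(1) + 1*(1)*conj(-1) + 1*(-3)*conj(-1) + 1*(1)*conj(1)]
      = (1/4)[(5) + (-1) + (3) + (1)] = 8/4 = 2
Dimension check: dim(rho) = sum (mult * dim) = 1*1 + 2*1 + 0*1 + 2*1 = 5 = chi_rho(e) = 5.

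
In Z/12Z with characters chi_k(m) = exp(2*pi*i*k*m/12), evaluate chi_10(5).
chi_10(5) = zeta_12^50 = exp(I*pi/3)

Working: chi_10(5) = zeta_12^(10*5) = zeta_12^50. Since zeta_12^12 = 1, this equals zeta_12^2 = exp(2*pi*i*2/12) = exp(I*pi/3).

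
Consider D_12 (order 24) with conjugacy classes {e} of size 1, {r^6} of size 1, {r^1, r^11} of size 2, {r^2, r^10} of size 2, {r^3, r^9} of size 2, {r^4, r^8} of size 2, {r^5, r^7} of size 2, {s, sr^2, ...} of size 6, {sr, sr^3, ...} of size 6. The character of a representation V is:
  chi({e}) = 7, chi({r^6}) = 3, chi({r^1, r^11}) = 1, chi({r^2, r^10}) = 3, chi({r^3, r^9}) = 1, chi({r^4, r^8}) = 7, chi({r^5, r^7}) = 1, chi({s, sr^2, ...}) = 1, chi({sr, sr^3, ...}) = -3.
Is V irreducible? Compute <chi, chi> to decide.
Not irreducible (reducible): <chi, chi> = 10 > 1.

Proof sketch: <chi, chi> = (1/|G|) sum_C |C| * |chi(C)|^2 = (1/24)[1*|7|^2 + 1*|3|^2 + 2*|1|^2 + 2*|3|^2 + 2*|1|^2 + 2*|7|^2 + 2*|1|^2 + 6*|1|^2 + 6*|-3|^2]
  = (1/24)[(49) + (9) + (2) + (18) + (2) + (98) + (2) + (6) + (54)] = 240/24 = 10.
A character is irreducible iff <chi, chi> = 1, so this representation is reducible.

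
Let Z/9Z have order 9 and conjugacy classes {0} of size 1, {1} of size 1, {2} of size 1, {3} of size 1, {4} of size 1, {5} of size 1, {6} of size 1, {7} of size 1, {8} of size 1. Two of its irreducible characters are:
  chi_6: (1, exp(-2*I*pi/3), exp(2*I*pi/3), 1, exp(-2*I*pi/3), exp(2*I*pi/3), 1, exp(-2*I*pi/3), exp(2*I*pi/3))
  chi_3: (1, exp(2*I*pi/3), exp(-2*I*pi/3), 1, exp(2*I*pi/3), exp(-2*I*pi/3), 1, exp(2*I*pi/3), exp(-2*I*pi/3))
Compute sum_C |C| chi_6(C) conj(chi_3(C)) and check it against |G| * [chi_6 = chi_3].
Sum = 0; so <chi_6, chi_3> = 0 (distinct irreducibles are orthogonal).

Working: Compute term by term over conjugacy classes (|C| * chi_6(C) * conj(chi_3(C))):
  1*(1)*conj(1) + 1*(exp(-2*I*pi/3))*conj(exp(2*I*pi/3)) + 1*(exp(2*I*pi/3))*conj(exp(-2*I*pi/3)) + 1*(1)*conj(1) + 1*(exp(-2*I*pi/3))*conj(exp(2*I*pi/3)) + 1*(exp(2*I*pi/3))*conj(exp(-2*I*pi/3)) + 1*(1)*conj(1) + 1*(exp(-2*I*pi/3))*conj(exp(2*I*pi/3)) + 1*(exp(2*I*pi/3))*conj(exp(-2*I*pi/3))
  = (1) + (exp(2*I*pi/3)) + (exp(-2*I*pi/3)) + (1) + (exp(2*I*pi/3)) + (exp(-2*I*pi/3)) + (1) + (exp(2*I*pi/3)) + (exp(-2*I*pi/3))
  = 0.
(Exp terms are combined using exp(i*s)*conj(exp(i*t)) = exp(i*(s-t)), and sums of them are collapsed using the identity that for every m > 1 the m distinct m-th roots of unity sum to 0, e.g. 1 + exp(2*I*pi/3) + exp(-2*I*pi/3) = 0.)
Dividing by |G| = 9 gives 0/9 = 0, matching the row-orthogonality relation <chi_6, chi_3> = [chi_6 = chi_3].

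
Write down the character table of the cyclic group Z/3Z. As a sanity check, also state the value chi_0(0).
Character table of Z/3Z (irreps indexed chi_0,...,chi_2 with chi_k(m) = zeta_3^(k*m), zeta_3 = exp(2*pi*i/3)):
  irrep \ class  {0} (size 1)  {1} (size 1)    {2} (size 1)  
  chi_0          1             1               1             
  chi_1          1             exp(2*I*pi/3)   exp(-2*I*pi/3)
  chi_2          1             exp(-2*I*pi/3)  exp(2*I*pi/3) 

Spot check: chi_0(0) = zeta_3^(0*0) = zeta_3^0 = 1.

Solution. Z/3Z is abelian, so all 3 irreducible complex representations are 1-dimensional. They are given by chi_k(m) = zeta_3^(k*m) for k = 0,...,2. Row orthogonality: sum_m chi_k(m) conj(chi_l(m)) = 3 * [k = l].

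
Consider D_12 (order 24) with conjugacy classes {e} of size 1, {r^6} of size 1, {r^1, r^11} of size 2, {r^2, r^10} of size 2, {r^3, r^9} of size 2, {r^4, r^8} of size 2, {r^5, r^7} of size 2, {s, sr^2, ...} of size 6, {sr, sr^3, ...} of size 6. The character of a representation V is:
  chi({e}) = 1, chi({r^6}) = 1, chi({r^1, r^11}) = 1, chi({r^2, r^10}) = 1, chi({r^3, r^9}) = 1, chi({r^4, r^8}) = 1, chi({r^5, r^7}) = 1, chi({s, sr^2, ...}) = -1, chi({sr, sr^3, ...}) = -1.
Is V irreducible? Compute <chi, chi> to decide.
Irreducible: <chi, chi> = 1.

Working: <chi, chi> = (1/|G|) sum_C |C| * |chi(C)|^2 = (1/24)[1*|1|^2 + 1*|1|^2 + 2*|1|^2 + 2*|1|^2 + 2*|1|^2 + 2*|1|^2 + 2*|1|^2 + 6*|-1|^2 + 6*|-1|^2]
  = (1/24)[(1) + (1) + (2) + (2) + (2) + (2) + (2) + (6) + (6)] = 24/24 = 1.
A character is irreducible iff <chi, chi> = 1, so this representation is irreducible.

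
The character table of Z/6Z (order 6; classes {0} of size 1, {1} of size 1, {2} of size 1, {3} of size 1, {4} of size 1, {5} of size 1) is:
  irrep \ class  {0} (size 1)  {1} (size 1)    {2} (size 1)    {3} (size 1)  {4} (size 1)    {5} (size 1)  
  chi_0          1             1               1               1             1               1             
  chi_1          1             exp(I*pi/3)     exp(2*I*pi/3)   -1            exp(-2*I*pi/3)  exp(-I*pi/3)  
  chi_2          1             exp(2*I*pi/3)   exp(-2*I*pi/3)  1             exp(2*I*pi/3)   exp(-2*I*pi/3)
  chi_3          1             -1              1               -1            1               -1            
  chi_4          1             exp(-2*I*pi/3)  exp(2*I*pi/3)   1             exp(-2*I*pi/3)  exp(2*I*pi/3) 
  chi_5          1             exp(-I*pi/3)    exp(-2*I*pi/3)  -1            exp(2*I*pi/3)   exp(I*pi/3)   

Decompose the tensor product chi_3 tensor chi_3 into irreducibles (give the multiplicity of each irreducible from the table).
chi_3 tensor chi_3 = chi_0 (all other irreducibles have multiplicity 0).

Solution. The character of a tensor product is the pointwise product (chi_3 * chi_3)(C) = chi_3(C) * chi_3(C):
  {0}: (1)*(1), {1}: (-1)*(-1), {2}: (1)*(1), {3}: (-1)*(-1), {4}: (1)*(1), {5}: (-1)*(-1)
so (chi_3 * chi_3) takes values
  {0} -> 1, {1} -> 1, {2} -> 1, {3} -> 1, {4} -> 1, {5} -> 1.
Now take the inner product of this character with each irreducible chi from the table, <chi_3*chi_3, chi> = (1/6) sum_C |C| (chi_3*chi_3)(C) conj(chi(C)):
  <chi_3*chi_3, chi_0> = (1/6)[1*(1)*conj(1) + 1*(1)*conj(1) + 1*(1)*conj(1) + 1*(1)*conj(1) + 1*(1)*conj(1) + 1*(1)*conj(1)]
      = (1/6)[(1) + (1) + (1) + (1) + (1) + (1)] = 6/6 = 1
  <chi_3*chi_3, chi_1> = (1/6)[1*(1)*conj(1) + 1*(1)*conj(exp(I*pi/3)) + 1*(1)*conj(exp(2*I*pi/3)) + 1*(1)*conj(-1) + 1*(1)*conj(exp(-2*I*pi/3)) + 1*(1)*conj(exp(-I*pi/3))]
      = (1/6)[(1) + (exp(-I*pi/3)) + (exp(-2*I*pi/3)) + (-1) + (exp(2*I*pi/3)) + (exp(I*pi/3))] = 0/6 = 0
  <chi_3*chi_3, chi_2> = (1/6)[1*(1)*conj(1) + 1*(1)*conj(exp(2*I*pi/3)) + 1*(1)*conj(exp(-2*I*pi/3)) + 1*(1)*conj(1) + 1*(1)*conj(exp(2*I*pi/3)) + 1*(1)*conj(exp(-2*I*pi/3))]
      = (1/6)[(1) + (exp(-2*I*pi/3)) + (exp(2*I*pi/3)) + (1) + (exp(-2*I*pi/3)) + (exp(2*I*pi/3))] = 0/6 = 0
  <chi_3*chi_3, chi_3> = (1/6)[1*(1)*conj(1) + 1*(1)*conj(-1) + 1*(1)*conj(1) + 1*(1)*conj(-1) + 1*(1)*conj(1) + 1*(1)*conj(-1)]
      = (1/6)[(1) + (-1) + (1) + (-1) + (1) + (-1)] = 0/6 = 0
  <chi_3*chi_3, chi_4> = (1/6)[1*(1)*conj(1) + 1*(1)*conj(exp(-2*I*pi/3)) + 1*(1)*conj(exp(2*I*pi/3)) + 1*(1)*conj(1) + 1*(1)*conj(exp(-2*I*pi/3)) + 1*(1)*conj(exp(2*I*pi/3))]
      = (1/6)[(1) + (exp(2*I*pi/3)) + (exp(-2*I*pi/3)) + (1) + (exp(2*I*pi/3)) + (exp(-2*I*pi/3))] = 0/6 = 0
  <chi_3*chi_3, chi_5> = (1/6)[1*(1)*conj(1) + 1*(1)*conj(exp(-I*pi/3)) + 1*(1)*conj(exp(-2*I*pi/3)) + 1*(1)*conj(-1) + 1*(1)*conj(exp(2*I*pi/3)) + 1*(1)*conj(exp(I*pi/3))]
      = (1/6)[(1) + (exp(I*pi/3)) + (exp(2*I*pi/3)) + (-1) + (exp(-2*I*pi/3)) + (exp(-I*pi/3))] = 0/6 = 0
(Exp terms are combined using exp(i*s)*conj(exp(i*t)) = exp(i*(s-t)), and sums of them are collapsed using the identity that for every m > 1 the m distinct m-th roots of unity sum to 0, e.g. 1 + exp(2*I*pi/3) + exp(-2*I*pi/3) = 0.)
Hence the multiplicities are chi_0: 1. Dimension check: dim(chi_3)*dim(chi_3) = 1*1 = 1 and sum (mult * dim) = 1*1 = 1.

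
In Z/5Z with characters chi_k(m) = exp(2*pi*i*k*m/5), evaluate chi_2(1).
chi_2(1) = zeta_5^2 = exp(4*I*pi/5)

Explanation: chi_2(1) = zeta_5^(2*1) = zeta_5^2. Since zeta_5^5 = 1, this equals zeta_5^2 = exp(2*pi*i*2/5) = exp(4*I*pi/5).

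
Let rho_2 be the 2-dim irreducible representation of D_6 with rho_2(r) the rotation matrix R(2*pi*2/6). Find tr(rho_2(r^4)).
chi_{rho_2}(r^4) = 2*cos(2*pi*2*4/6) = -1

Working: rho_2(r^4) is rotation by angle 2*pi*2*4/6, whose trace is 2*cos(2*pi*2*4/6) = -1.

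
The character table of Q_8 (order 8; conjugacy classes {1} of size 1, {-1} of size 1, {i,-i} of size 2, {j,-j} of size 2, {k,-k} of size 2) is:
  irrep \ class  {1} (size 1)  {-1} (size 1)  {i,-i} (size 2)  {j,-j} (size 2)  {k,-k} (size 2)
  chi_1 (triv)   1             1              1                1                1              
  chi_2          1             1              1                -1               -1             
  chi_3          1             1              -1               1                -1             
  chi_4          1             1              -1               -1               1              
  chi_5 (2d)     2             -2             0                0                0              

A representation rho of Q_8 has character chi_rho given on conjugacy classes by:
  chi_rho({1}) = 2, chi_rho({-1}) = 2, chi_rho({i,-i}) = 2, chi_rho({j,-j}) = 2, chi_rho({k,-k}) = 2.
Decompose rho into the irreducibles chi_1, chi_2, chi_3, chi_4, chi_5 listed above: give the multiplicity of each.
Multiplicities: chi_1: 2, chi_2: 0, chi_3: 0, chi_4: 0, chi_5: 0.

Explanation: Use <chi_rho, chi> = (1/|G|) sum_C |C| * chi_rho(C) * conj(chi(C)) with |G| = 8 for each irreducible chi in the table:
  <chi_rho, chi_1> = (1/8)[1*(2)*conj(1) + 1*(2)*conj(1) + 2*(2)*conj(1) + 2*(2)*conj(1) + 2*(2)*conj(1)]
      = (1/8)[(2) + (2) + (4) + (4) + (4)] = 16/8 = 2
  <chi_rho, chi_2> = (1/8)[1*(2)*conj(1) + 1*(2)*conj(1) + 2*(2)*conj(1) + 2*(2)*conj(-1) + 2*(2)*conj(-1)]
      = (1/8)[(2) + (2) + (4) + (-4) + (-4)] = 0/8 = 0
  <chi_rho, chi_3> = (1/8)[1*(2)*conj(1) + 1*(2)*conj(1) + 2*(2)*conj(-1) + 2*(2)*conj(1) + 2*(2)*conj(-1)]
      = (1/8)[(2) + (2) + (-4) + (4) + (-4)] = 0/8 = 0
  <chi_rho, chi_4> = (1/8)[1*(2)*conj(1) + 1*(2)*conj(1) + 2*(2)*conj(-1) + 2*(2)*conj(-1) + 2*(2)*conj(1)]
      = (1/8)[(2) + (2) + (-4) + (-4) + (4)] = 0/8 = 0
  <chi_rho, chi_5> = (1/8)[1*(2)*conj(2) + 1*(2)*conj(-2) + 2*(2)*conj(0) + 2*(2)*conj(0) + 2*(2)*conj(0)]
      = (1/8)[(4) + (-4) + (0) + (0) + (0)] = 0/8 = 0
Dimension check: dim(rho) = sum (mult * dim) = 2*1 + 0*1 + 0*1 + 0*1 + 0*2 = 2 = chi_rho(e) = 2.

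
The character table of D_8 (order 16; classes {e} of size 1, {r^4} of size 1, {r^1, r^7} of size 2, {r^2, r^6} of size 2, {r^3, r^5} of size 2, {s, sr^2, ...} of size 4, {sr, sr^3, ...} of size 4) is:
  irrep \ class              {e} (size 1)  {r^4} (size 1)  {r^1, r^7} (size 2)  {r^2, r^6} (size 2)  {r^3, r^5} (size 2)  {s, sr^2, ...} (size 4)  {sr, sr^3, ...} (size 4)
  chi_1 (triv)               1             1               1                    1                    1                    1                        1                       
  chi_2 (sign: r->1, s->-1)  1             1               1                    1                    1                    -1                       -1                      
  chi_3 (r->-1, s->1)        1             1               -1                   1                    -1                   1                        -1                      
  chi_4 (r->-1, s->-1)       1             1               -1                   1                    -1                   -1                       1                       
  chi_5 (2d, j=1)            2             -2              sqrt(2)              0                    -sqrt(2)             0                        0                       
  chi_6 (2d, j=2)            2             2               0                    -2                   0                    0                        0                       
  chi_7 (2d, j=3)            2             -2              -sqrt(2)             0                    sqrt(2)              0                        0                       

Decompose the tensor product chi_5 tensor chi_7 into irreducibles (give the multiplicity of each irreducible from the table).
chi_5 tensor chi_7 = chi_3 + chi_4 + chi_6 (all other irreducibles have multiplicity 0).

Argument: The character of a tensor product is the pointwise product (chi_5 * chi_7)(C) = chi_5(C) * chi_7(C):
  {e}: (2)*(2), {r^4}: (-2)*(-2), {r^1, r^7}: (sqrt(2))*(-sqrt(2)), {r^2, r^6}: (0)*(0), {r^3, r^5}: (-sqrt(2))*(sqrt(2)), {s, sr^2, ...}: (0)*(0), {sr, sr^3, ...}: (0)*(0)
so (chi_5 * chi_7) takes values
  {e} -> 4, {r^4} -> 4, {r^1, r^7} -> -2, {r^2, r^6} -> 0, {r^3, r^5} -> -2, {s, sr^2, ...} -> 0, {sr, sr^3, ...} -> 0.
Now take the inner product of this character with each irreducible chi from the table, <chi_5*chi_7, chi> = (1/16) sum_C |C| (chi_5*chi_7)(C) conj(chi(C)):
  <chi_5*chi_7, chi_1> = (1/16)[1*(4)*conj(1) + 1*(4)*conj(1) + 2*(-2)*conj(1) + 2*(0)*conj(1) + 2*(-2)*conj(1) + 4*(0)*conj(1) + 4*(0)*conj(1)]
      = (1/16)[(4) + (4) + (-4) + (0) + (-4) + (0) + (0)] = 0/16 = 0
  <chi_5*chi_7, chi_2> = (1/16)[1*(4)*conj(1) + 1*(4)*conj(1) + 2*(-2)*conj(1) + 2*(0)*conj(1) + 2*(-2)*conj(1) + 4*(0)*conj(-1) + 4*(0)*conj(-1)]
      = (1/16)[(4) + (4) + (-4) + (0) + (-4) + (0) + (0)] = 0/16 = 0
  <chi_5*chi_7, chi_3> = (1/16)[1*(4)*conj(1) + 1*(4)*conj(1) + 2*(-2)*conj(-1) + 2*(0)*conj(1) + 2*(-2)*conj(-1) + 4*(0)*conj(1) + 4*(0)*conj(-1)]
      = (1/16)[(4) + (4) + (4) + (0) + (4) + (0) + (0)] = 16/16 = 1
  <chi_5*chi_7, chi_4> = (1/16)[1*(4)*conj(1) + 1*(4)*conj(1) + 2*(-2)*conj(-1) + 2*(0)*conj(1) + 2*(-2)*conj(-1) + 4*(0)*conj(-1) + 4*(0)*conj(1)]
      = (1/16)[(4) + (4) + (4) + (0) + (4) + (0) + (0)] = 16/16 = 1
  <chi_5*chi_7, chi_5> = (1/16)[1*(4)*conj(2) + 1*(4)*conj(-2) + 2*(-2)*conj(sqrt(2)) + 2*(0)*conj(0) + 2*(-2)*conj(-sqrt(2)) + 4*(0)*conj(0) + 4*(0)*conj(0)]
      = (1/16)[(8) + (-8) + (-4*sqrt(2)) + (0) + (4*sqrt(2)) + (0) + (0)] = 0/16 = 0
  <chi_5*chi_7, chi_6> = (1/16)[1*(4)*conj(2) + 1*(4)*conj(2) + 2*(-2)*conj(0) + 2*(0)*conj(-2) + 2*(-2)*conj(0) + 4*(0)*conj(0) + 4*(0)*conj(0)]
      = (1/16)[(8) + (8) + (0) + (0) + (0) + (0) + (0)] = 16/16 = 1
  <chi_5*chi_7, chi_7> = (1/16)[1*(4)*conj(2) + 1*(4)*conj(-2) + 2*(-2)*conj(-sqrt(2)) + 2*(0)*conj(0) + 2*(-2)*conj(sqrt(2)) + 4*(0)*conj(0) + 4*(0)*conj(0)]
      = (1/16)[(8) + (-8) + (4*sqrt(2)) + (0) + (-4*sqrt(2)) + (0) + (0)] = 0/16 = 0
Hence the multiplicities are chi_3: 1, chi_4: 1, chi_6: 1. Dimension check: dim(chi_5)*dim(chi_7) = 2*2 = 4 and sum (mult * dim) = 1*1 + 1*1 + 1*2 = 4.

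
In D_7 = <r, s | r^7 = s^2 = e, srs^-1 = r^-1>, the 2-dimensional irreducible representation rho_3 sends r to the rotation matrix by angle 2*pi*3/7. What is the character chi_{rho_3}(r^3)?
chi_{rho_3}(r^3) = 2*cos(2*pi*3*3/7) = -2*cos(3*pi/7)

Justification: rho_3(r^3) is rotation by angle 2*pi*3*3/7, whose trace is 2*cos(2*pi*3*3/7) = -2*cos(3*pi/7).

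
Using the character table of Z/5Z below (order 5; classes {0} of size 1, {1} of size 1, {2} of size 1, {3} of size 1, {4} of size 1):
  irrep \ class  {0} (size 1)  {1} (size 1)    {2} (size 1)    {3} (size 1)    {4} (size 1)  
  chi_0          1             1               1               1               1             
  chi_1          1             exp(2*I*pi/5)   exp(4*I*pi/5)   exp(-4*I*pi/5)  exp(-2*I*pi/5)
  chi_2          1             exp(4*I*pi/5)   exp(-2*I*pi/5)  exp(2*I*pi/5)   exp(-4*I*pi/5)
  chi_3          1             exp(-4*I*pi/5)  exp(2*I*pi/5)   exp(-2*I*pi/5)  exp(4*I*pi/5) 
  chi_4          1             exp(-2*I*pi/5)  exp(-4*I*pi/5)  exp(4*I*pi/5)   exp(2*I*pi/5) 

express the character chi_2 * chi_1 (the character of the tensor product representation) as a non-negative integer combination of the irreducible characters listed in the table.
chi_2 tensor chi_1 = chi_3 (all other irreducibles have multiplicity 0).

Derivation: The character of a tensor product is the pointwise product (chi_2 * chi_1)(C) = chi_2(C) * chi_1(C):
  {0}: (1)*(1), {1}: (exp(4*I*pi/5))*(exp(2*I*pi/5)), {2}: (exp(-2*I*pi/5))*(exp(4*I*pi/5)), {3}: (exp(2*I*pi/5))*(exp(-4*I*pi/5)), {4}: (exp(-4*I*pi/5))*(exp(-2*I*pi/5))
so (chi_2 * chi_1) takes values
  {0} -> 1, {1} -> exp(-4*I*pi/5), {2} -> exp(2*I*pi/5), {3} -> exp(-2*I*pi/5), {4} -> exp(4*I*pi/5).
Now take the inner product of this character with each irreducible chi from the table, <chi_2*chi_1, chi> = (1/5) sum_C |C| (chi_2*chi_1)(C) conj(chi(C)):
  <chi_2*chi_1, chi_0> = (1/5)[1*(1)*conj(1) + 1*(exp(-4*I*pi/5))*conj(1) + 1*(exp(2*I*pi/5))*conj(1) + 1*(exp(-2*I*pi/5))*conj(1) + 1*(exp(4*I*pi/5))*conj(1)]
      = (1/5)[(1) + (exp(-4*I*pi/5)) + (exp(2*I*pi/5)) + (exp(-2*I*pi/5)) + (exp(4*I*pi/5))] = 0/5 = 0
  <chi_2*chi_1, chi_1> = (1/5)[1*(1)*conj(1) + 1*(exp(-4*I*pi/5))*conj(exp(2*I*pi/5)) + 1*(exp(2*I*pi/5))*conj(exp(4*I*pi/5)) + 1*(exp(-2*I*pi/5))*conj(exp(-4*I*pi/5)) + 1*(exp(4*I*pi/5))*conj(exp(-2*I*pi/5))]
      = (1/5)[(1) + (exp(4*I*pi/5)) + (exp(-2*I*pi/5)) + (exp(2*I*pi/5)) + (exp(-4*I*pi/5))] = 0/5 = 0
  <chi_2*chi_1, chi_2> = (1/5)[1*(1)*conj(1) + 1*(exp(-4*I*pi/5))*conj(exp(4*I*pi/5)) + 1*(exp(2*I*pi/5))*conj(exp(-2*I*pi/5)) + 1*(exp(-2*I*pi/5))*conj(exp(2*I*pi/5)) + 1*(exp(4*I*pi/5))*conj(exp(-4*I*pi/5))]
      = (1/5)[(1) + (exp(2*I*pi/5)) + (exp(4*I*pi/5)) + (exp(-4*I*pi/5)) + (exp(-2*I*pi/5))] = 0/5 = 0
  <chi_2*chi_1, chi_3> = (1/5)[1*(1)*conj(1) + 1*(exp(-4*I*pi/5))*conj(exp(-4*I*pi/5)) + 1*(exp(2*I*pi/5))*conj(exp(2*I*pi/5)) + 1*(exp(-2*I*pi/5))*conj(exp(-2*I*pi/5)) + 1*(exp(4*I*pi/5))*conj(exp(4*I*pi/5))]
      = (1/5)[(1) + (1) + (1) + (1) + (1)] = 5/5 = 1
  <chi_2*chi_1, chi_4> = (1/5)[1*(1)*conj(1) + 1*(exp(-4*I*pi/5))*conj(exp(-2*I*pi/5)) + 1*(exp(2*I*pi/5))*conj(exp(-4*I*pi/5)) + 1*(exp(-2*I*pi/5))*conj(exp(4*I*pi/5)) + 1*(exp(4*I*pi/5))*conj(exp(2*I*pi/5))]
      = (1/5)[(1) + (exp(-2*I*pi/5)) + (exp(-4*I*pi/5)) + (exp(4*I*pi/5)) + (exp(2*I*pi/5))] = 0/5 = 0
(Exp terms are combined using exp(i*s)*conj(exp(i*t)) = exp(i*(s-t)), and sums of them are collapsed using the identity that for every m > 1 the m distinct m-th roots of unity sum to 0, e.g. 1 + exp(2*I*pi/3) + exp(-2*I*pi/3) = 0.)
Hence the multiplicities are chi_3: 1. Dimension check: dim(chi_2)*dim(chi_1) = 1*1 = 1 and sum (mult * dim) = 1*1 = 1.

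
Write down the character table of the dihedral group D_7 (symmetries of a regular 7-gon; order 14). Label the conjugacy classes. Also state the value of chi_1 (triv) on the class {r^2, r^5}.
Conjugacy classes: {e} of size 1, {r^1, r^6} of size 2, {r^2, r^5} of size 2, {r^3, r^4} of size 2, {s, sr, ..., sr^6} of size 7.
Character table:
  irrep \ class              {e} (size 1)  {r^1, r^6} (size 2)  {r^2, r^5} (size 2)  {r^3, r^4} (size 2)  {s, sr, ..., sr^6} (size 7)
  chi_1 (triv)               1             1                    1                    1                    1                          
  chi_2 (sign: r->1, s->-1)  1             1                    1                    1                    -1                         
  chi_3 (2d, j=1)            2             2*cos(2*pi/7)        -2*cos(3*pi/7)       -2*cos(pi/7)         0                          
  chi_4 (2d, j=2)            2             -2*cos(3*pi/7)       -2*cos(pi/7)         2*cos(2*pi/7)        0                          
  chi_5 (2d, j=3)            2             -2*cos(pi/7)         2*cos(2*pi/7)        -2*cos(3*pi/7)       0                          

Spot check: chi_1 (triv) on {r^2, r^5} = 1.

Why: D_7 has order 2*7 = 14 with 5 conjugacy classes, hence 5 irreducibles. Sum of squared dims 1 + 1 + 4 + 4 + 4 = 14 = |G|. Linear characters come from the abelianisation; the 2-dimensional irreps have character r^k -> 2*cos(2*pi*j*k/7), reflections -> 0.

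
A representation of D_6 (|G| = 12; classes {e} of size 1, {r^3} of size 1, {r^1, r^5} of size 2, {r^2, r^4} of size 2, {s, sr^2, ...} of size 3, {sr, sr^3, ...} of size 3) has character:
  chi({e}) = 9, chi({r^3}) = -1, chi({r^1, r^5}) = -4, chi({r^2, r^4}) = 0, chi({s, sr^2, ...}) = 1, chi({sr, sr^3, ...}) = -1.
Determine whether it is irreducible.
Not irreducible (reducible): <chi, chi> = 10 > 1.

Working: <chi, chi> = (1/|G|) sum_C |C| * |chi(C)|^2 = (1/12)[1*|9|^2 + 1*|-1|^2 + 2*|-4|^2 + 2*|0|^2 + 3*|1|^2 + 3*|-1|^2]
  = (1/12)[(81) + (1) + (32) + (0) + (3) + (3)] = 120/12 = 10.
A character is irreducible iff <chi, chi> = 1, so this representation is reducible.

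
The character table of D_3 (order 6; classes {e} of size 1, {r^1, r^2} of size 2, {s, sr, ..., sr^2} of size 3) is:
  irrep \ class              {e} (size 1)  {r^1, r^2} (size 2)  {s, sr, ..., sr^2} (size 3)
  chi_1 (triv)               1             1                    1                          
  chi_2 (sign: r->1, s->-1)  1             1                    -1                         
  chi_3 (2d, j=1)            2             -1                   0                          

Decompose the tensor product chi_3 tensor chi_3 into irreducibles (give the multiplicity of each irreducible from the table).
chi_3 tensor chi_3 = chi_1 + chi_2 + chi_3 (all other irreducibles have multiplicity 0).

Working: The character of a tensor product is the pointwise product (chi_3 * chi_3)(C) = chi_3(C) * chi_3(C):
  {e}: (2)*(2), {r^1, r^2}: (-1)*(-1), {s, sr, ..., sr^2}: (0)*(0)
so (chi_3 * chi_3) takes values
  {e} -> 4, {r^1, r^2} -> 1, {s, sr, ..., sr^2} -> 0.
Now take the inner product of this character with each irreducible chi from the table, <chi_3*chi_3, chi> = (1/6) sum_C |C| (chi_3*chi_3)(C) conj(chi(C)):
  <chi_3*chi_3, chi_1> = (1/6)[1*(4)*conj(1) + 2*(1)*conj(1) + 3*(0)*conj(1)]
      = (1/6)[(4) + (2) + (0)] = 6/6 = 1
  <chi_3*chi_3, chi_2> = (1/6)[1*(4)*conj(1) + 2*(1)*conj(1) + 3*(0)*conj(-1)]
      = (1/6)[(4) + (2) + (0)] = 6/6 = 1
  <chi_3*chi_3, chi_3> = (1/6)[1*(4)*conj(2) + 2*(1)*conj(-1) + 3*(0)*conj(0)]
      = (1/6)[(8) + (-2) + (0)] = 6/6 = 1
Hence the multiplicities are chi_1: 1, chi_2: 1, chi_3: 1. Dimension check: dim(chi_3)*dim(chi_3) = 2*2 = 4 and sum (mult * dim) = 1*1 + 1*1 + 1*2 = 4.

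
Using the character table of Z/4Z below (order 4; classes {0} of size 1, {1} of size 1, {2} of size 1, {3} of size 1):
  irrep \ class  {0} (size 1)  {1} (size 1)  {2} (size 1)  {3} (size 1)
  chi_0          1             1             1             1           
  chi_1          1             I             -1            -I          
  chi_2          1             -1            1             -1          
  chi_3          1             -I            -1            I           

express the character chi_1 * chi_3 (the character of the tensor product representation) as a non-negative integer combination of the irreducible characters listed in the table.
chi_1 tensor chi_3 = chi_0 (all other irreducibles have multiplicity 0).

Justification: The character of a tensor product is the pointwise product (chi_1 * chi_3)(C) = chi_1(C) * chi_3(C):
  {0}: (1)*(1), {1}: (I)*(-I), {2}: (-1)*(-1), {3}: (-I)*(I)
so (chi_1 * chi_3) takes values
  {0} -> 1, {1} -> 1, {2} -> 1, {3} -> 1.
Now take the inner product of this character with each irreducible chi from the table, <chi_1*chi_3, chi> = (1/4) sum_C |C| (chi_1*chi_3)(C) conj(chi(C)):
  <chi_1*chi_3, chi_0> = (1/4)[1*(1)*conj(1) + 1*(1)*conj(1) + 1*(1)*conj(1) + 1*(1)*conj(1)]
      = (1/4)[(1) + (1) + (1) + (1)] = 4/4 = 1
  <chi_1*chi_3, chi_1> = (1/4)[1*(1)*conj(1) + 1*(1)*conj(I) + 1*(1)*conj(-1) + 1*(1)*conj(-I)]
      = (1/4)[(1) + (-I) + (-1) + (I)] = 0/4 = 0
  <chi_1*chi_3, chi_2> = (1/4)[1*(1)*conj(1) + 1*(1)*conj(-1) + 1*(1)*conj(1) + 1*(1)*conj(-1)]
      = (1/4)[(1) + (-1) + (1) + (-1)] = 0/4 = 0
  <chi_1*chi_3, chi_3> = (1/4)[1*(1)*conj(1) + 1*(1)*conj(-I) + 1*(1)*conj(-1) + 1*(1)*conj(I)]
      = (1/4)[(1) + (I) + (-1) + (-I)] = 0/4 = 0
(Exp terms are combined using exp(i*s)*conj(exp(i*t)) = exp(i*(s-t)), and sums of them are collapsed using the identity that for every m > 1 the m distinct m-th roots of unity sum to 0, e.g. 1 + exp(2*I*pi/3) + exp(-2*I*pi/3) = 0.)
Hence the multiplicities are chi_0: 1. Dimension check: dim(chi_1)*dim(chi_3) = 1*1 = 1 and sum (mult * dim) = 1*1 = 1.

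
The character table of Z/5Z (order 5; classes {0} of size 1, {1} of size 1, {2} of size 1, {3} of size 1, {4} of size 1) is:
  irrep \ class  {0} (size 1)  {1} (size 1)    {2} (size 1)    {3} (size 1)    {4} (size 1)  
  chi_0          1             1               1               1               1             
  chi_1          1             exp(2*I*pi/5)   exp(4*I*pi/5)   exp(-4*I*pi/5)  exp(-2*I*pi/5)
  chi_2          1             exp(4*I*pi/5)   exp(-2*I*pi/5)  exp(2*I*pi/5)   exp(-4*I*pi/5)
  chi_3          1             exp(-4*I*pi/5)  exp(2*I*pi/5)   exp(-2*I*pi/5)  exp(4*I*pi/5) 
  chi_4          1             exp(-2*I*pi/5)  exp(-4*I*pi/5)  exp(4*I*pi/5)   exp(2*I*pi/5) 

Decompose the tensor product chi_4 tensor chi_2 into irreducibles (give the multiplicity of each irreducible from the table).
chi_4 tensor chi_2 = chi_1 (all other irreducibles have multiplicity 0).

Explanation: The character of a tensor product is the pointwise product (chi_4 * chi_2)(C) = chi_4(C) * chi_2(C):
  {0}: (1)*(1), {1}: (exp(-2*I*pi/5))*(exp(4*I*pi/5)), {2}: (exp(-4*I*pi/5))*(exp(-2*I*pi/5)), {3}: (exp(4*I*pi/5))*(exp(2*I*pi/5)), {4}: (exp(2*I*pi/5))*(exp(-4*I*pi/5))
so (chi_4 * chi_2) takes values
  {0} -> 1, {1} -> exp(2*I*pi/5), {2} -> exp(4*I*pi/5), {3} -> exp(-4*I*pi/5), {4} -> exp(-2*I*pi/5).
Now take the inner product of this character with each irreducible chi from the table, <chi_4*chi_2, chi> = (1/5) sum_C |C| (chi_4*chi_2)(C) conj(chi(C)):
  <chi_4*chi_2, chi_0> = (1/5)[1*(1)*conj(1) + 1*(exp(2*I*pi/5))*conj(1) + 1*(exp(4*I*pi/5))*conj(1) + 1*(exp(-4*I*pi/5))*conj(1) + 1*(exp(-2*I*pi/5))*conj(1)]
      = (1/5)[(1) + (exp(2*I*pi/5)) + (exp(4*I*pi/5)) + (exp(-4*I*pi/5)) + (exp(-2*I*pi/5))] = 0/5 = 0
  <chi_4*chi_2, chi_1> = (1/5)[1*(1)*conj(1) + 1*(exp(2*I*pi/5))*conj(exp(2*I*pi/5)) + 1*(exp(4*I*pi/5))*conj(exp(4*I*pi/5)) + 1*(exp(-4*I*pi/5))*conj(exp(-4*I*pi/5)) + 1*(exp(-2*I*pi/5))*conj(exp(-2*I*pi/5))]
      = (1/5)[(1) + (1) + (1) + (1) + (1)] = 5/5 = 1
  <chi_4*chi_2, chi_2> = (1/5)[1*(1)*conj(1) + 1*(exp(2*I*pi/5))*conj(exp(4*I*pi/5)) + 1*(exp(4*I*pi/5))*conj(exp(-2*I*pi/5)) + 1*(exp(-4*I*pi/5))*conj(exp(2*I*pi/5)) + 1*(exp(-2*I*pi/5))*conj(exp(-4*I*pi/5))]
      = (1/5)[(1) + (exp(-2*I*pi/5)) + (exp(-4*I*pi/5)) + (exp(4*I*pi/5)) + (exp(2*I*pi/5))] = 0/5 = 0
  <chi_4*chi_2, chi_3> = (1/5)[1*(1)*conj(1) + 1*(exp(2*I*pi/5))*conj(exp(-4*I*pi/5)) + 1*(exp(4*I*pi/5))*conj(exp(2*I*pi/5)) + 1*(exp(-4*I*pi/5))*conj(exp(-2*I*pi/5)) + 1*(exp(-2*I*pi/5))*conj(exp(4*I*pi/5))]
      = (1/5)[(1) + (exp(-4*I*pi/5)) + (exp(2*I*pi/5)) + (exp(-2*I*pi/5)) + (exp(4*I*pi/5))] = 0/5 = 0
  <chi_4*chi_2, chi_4> = (1/5)[1*(1)*conj(1) + 1*(exp(2*I*pi/5))*conj(exp(-2*I*pi/5)) + 1*(exp(4*I*pi/5))*conj(exp(-4*I*pi/5)) + 1*(exp(-4*I*pi/5))*conj(exp(4*I*pi/5)) + 1*(exp(-2*I*pi/5))*conj(exp(2*I*pi/5))]
      = (1/5)[(1) + (exp(4*I*pi/5)) + (exp(-2*I*pi/5)) + (exp(2*I*pi/5)) + (exp(-4*I*pi/5))] = 0/5 = 0
(Exp terms are combined using exp(i*s)*conj(exp(i*t)) = exp(i*(s-t)), and sums of them are collapsed using the identity that for every m > 1 the m distinct m-th roots of unity sum to 0, e.g. 1 + exp(2*I*pi/3) + exp(-2*I*pi/3) = 0.)
Hence the multiplicities are chi_1: 1. Dimension check: dim(chi_4)*dim(chi_2) = 1*1 = 1 and sum (mult * dim) = 1*1 = 1.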